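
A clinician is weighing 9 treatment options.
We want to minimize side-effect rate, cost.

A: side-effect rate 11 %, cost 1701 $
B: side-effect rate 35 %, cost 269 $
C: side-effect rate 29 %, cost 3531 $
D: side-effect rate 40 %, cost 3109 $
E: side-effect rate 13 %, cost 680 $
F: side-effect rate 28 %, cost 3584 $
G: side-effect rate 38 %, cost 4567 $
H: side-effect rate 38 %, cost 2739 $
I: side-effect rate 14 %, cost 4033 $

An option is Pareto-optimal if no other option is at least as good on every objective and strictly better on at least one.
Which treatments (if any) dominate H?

A: side-effect rate 11≤38, cost 1701≤2739 — dominates H.
B: side-effect rate 35≤38, cost 269≤2739 — dominates H.
E: side-effect rate 13≤38, cost 680≤2739 — dominates H.
Others (C, D, F, G, I) are each worse than H on at least one objective.

A, B, E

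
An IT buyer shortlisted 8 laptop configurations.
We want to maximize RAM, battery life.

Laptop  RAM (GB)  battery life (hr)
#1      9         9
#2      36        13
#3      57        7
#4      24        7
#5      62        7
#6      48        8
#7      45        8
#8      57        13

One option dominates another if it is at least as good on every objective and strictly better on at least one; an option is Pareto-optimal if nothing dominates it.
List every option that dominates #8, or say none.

none

#1: worse on RAM (9 vs 57).
#2: worse on RAM (36 vs 57).
#3: worse on battery life (7 vs 13).
#4: worse on RAM (24 vs 57).
#5: worse on battery life (7 vs 13).
#6: worse on RAM (48 vs 57).
#7: worse on RAM (45 vs 57).
No option dominates #8.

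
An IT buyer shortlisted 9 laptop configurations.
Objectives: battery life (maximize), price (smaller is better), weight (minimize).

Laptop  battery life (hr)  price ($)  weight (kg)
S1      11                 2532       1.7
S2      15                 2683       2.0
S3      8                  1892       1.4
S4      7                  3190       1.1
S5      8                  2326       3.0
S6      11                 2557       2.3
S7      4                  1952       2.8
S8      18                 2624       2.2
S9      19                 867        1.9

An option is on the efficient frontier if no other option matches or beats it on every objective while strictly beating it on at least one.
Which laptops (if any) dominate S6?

S1: battery life 11≥11, price 2532≤2557, weight 1.7≤2.3 — dominates S6.
S9: battery life 19≥11, price 867≤2557, weight 1.9≤2.3 — dominates S6.
Others (S2, S3, S4, S5, S7, S8) are each worse than S6 on at least one objective.

S1, S9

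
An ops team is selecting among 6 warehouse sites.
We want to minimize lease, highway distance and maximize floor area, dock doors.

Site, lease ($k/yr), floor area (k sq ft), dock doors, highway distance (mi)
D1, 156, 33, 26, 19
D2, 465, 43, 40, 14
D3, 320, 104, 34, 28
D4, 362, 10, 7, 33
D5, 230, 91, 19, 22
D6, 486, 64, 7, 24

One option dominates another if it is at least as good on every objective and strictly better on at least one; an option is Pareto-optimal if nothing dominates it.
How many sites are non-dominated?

4

D1: not dominated (best lease).
D2: not dominated (best dock doors).
D3: not dominated (best floor area).
D4: dominated by D1 (lease 156≤362, floor area 33≥10, dock doors 26≥7, highway distance 19≤33).
D5: not dominated.
D6: dominated by D5 (lease 230≤486, floor area 91≥64, dock doors 19≥7, highway distance 22≤24).
Pareto-optimal: D1, D2, D3, D5 → 4.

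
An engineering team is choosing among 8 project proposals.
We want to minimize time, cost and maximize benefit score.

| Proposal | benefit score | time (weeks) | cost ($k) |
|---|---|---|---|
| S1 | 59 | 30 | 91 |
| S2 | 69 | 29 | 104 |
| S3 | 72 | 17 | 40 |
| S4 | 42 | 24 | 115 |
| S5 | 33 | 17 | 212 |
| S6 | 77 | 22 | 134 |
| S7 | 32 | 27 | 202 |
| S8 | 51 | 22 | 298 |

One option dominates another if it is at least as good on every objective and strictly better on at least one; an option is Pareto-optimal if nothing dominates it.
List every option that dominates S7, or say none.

S3, S4, S6

S3: benefit score 72≥32, time 17≤27, cost 40≤202 — dominates S7.
S4: benefit score 42≥32, time 24≤27, cost 115≤202 — dominates S7.
S6: benefit score 77≥32, time 22≤27, cost 134≤202 — dominates S7.
Others (S1, S2, S5, S8) are each worse than S7 on at least one objective.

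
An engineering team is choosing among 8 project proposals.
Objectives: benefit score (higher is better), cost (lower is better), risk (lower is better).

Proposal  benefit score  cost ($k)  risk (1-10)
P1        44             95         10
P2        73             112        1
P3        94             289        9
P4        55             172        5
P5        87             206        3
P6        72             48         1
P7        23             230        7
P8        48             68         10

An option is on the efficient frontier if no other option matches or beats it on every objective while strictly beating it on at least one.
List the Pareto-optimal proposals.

P2, P3, P5, P6

P1: dominated by P6 (benefit score 72≥44, cost 48≤95, risk 1≤10).
P2: not dominated.
P3: not dominated (best benefit score).
P4: dominated by P2 (benefit score 73≥55, cost 112≤172, risk 1≤5).
P5: not dominated.
P6: not dominated (best cost).
P7: dominated by P2 (benefit score 73≥23, cost 112≤230, risk 1≤7).
P8: dominated by P6 (benefit score 72≥48, cost 48≤68, risk 1≤10).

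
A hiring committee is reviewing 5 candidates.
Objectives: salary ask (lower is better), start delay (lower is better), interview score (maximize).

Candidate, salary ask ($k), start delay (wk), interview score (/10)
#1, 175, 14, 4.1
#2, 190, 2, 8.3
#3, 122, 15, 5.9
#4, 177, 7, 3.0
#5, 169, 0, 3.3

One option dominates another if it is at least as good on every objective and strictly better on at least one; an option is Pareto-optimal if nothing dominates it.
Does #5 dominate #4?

Yes

#5 vs #4: salary ask 169≤177, start delay 0≤7, interview score 3.3≥3.0 — #5 is at least as good on every objective with at least one strict improvement.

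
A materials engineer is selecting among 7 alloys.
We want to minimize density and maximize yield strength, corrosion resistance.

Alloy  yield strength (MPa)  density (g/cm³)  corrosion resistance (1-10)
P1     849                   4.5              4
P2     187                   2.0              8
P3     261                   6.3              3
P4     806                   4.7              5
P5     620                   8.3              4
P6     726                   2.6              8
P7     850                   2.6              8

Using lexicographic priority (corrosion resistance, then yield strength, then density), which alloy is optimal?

P7

First maximize corrosion resistance: best is 8, kept {P2, P6, P7}.
Then maximize yield strength: best is 850, kept {P7}.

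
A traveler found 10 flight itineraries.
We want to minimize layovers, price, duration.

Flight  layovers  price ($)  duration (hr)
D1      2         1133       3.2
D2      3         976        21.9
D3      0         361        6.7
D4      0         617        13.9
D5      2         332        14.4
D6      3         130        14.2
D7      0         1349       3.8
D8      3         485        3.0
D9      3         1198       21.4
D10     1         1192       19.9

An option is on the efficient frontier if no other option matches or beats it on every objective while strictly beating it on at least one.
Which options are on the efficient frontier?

D1: not dominated.
D2: dominated by D3 (layovers 0≤3, price 361≤976, duration 6.7≤21.9).
D3: not dominated.
D4: dominated by D3 (layovers 0≤0, price 361≤617, duration 6.7≤13.9).
D5: not dominated.
D6: not dominated (best price).
D7: not dominated.
D8: not dominated (best duration).
D9: dominated by D1 (layovers 2≤3, price 1133≤1198, duration 3.2≤21.4).
D10: dominated by D3 (layovers 0≤1, price 361≤1192, duration 6.7≤19.9).

D1, D3, D5, D6, D7, D8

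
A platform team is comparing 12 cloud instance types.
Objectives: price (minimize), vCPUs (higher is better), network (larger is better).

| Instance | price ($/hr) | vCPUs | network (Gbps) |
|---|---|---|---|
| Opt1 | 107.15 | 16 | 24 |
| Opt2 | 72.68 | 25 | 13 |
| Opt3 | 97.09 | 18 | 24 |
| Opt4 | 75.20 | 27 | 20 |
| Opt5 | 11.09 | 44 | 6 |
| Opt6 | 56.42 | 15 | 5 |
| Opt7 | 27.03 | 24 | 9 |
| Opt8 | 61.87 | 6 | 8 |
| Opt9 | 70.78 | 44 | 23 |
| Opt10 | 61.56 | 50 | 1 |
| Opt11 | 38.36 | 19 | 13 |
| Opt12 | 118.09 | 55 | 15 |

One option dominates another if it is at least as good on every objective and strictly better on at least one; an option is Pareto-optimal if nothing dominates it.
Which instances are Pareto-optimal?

Opt3, Opt5, Opt7, Opt9, Opt10, Opt11, Opt12

Opt1: dominated by Opt3 (price 97.09≤107.15, vCPUs 18≥16, network 24≥24).
Opt2: dominated by Opt9 (price 70.78≤72.68, vCPUs 44≥25, network 23≥13).
Opt3: not dominated.
Opt4: dominated by Opt9 (price 70.78≤75.20, vCPUs 44≥27, network 23≥20).
Opt5: not dominated (best price).
Opt6: dominated by Opt5 (price 11.09≤56.42, vCPUs 44≥15, network 6≥5).
Opt7: not dominated.
Opt8: dominated by Opt7 (price 27.03≤61.87, vCPUs 24≥6, network 9≥8).
Opt9: not dominated.
Opt10: not dominated.
Opt11: not dominated.
Opt12: not dominated (best vCPUs).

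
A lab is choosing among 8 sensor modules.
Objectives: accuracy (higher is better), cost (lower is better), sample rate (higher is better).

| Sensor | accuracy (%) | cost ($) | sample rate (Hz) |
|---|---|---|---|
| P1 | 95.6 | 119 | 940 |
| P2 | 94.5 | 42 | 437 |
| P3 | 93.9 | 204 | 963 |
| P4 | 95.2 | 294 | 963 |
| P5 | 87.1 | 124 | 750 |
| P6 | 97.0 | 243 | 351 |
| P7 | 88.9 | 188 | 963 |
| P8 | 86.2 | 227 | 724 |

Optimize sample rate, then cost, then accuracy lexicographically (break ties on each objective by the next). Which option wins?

First maximize sample rate: best is 963, kept {P3, P4, P7}.
Then minimize cost: best is 188, kept {P7}.

P7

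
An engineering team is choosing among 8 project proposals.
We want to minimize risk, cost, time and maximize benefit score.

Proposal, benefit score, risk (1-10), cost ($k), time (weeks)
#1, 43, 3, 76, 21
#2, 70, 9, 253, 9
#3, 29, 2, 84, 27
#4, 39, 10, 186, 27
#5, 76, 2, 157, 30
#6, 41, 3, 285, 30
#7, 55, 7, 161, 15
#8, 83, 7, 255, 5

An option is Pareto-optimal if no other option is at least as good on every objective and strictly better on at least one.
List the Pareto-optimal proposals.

#1, #2, #3, #5, #7, #8

#1: not dominated (best cost).
#2: not dominated.
#3: not dominated.
#4: dominated by #1 (benefit score 43≥39, risk 3≤10, cost 76≤186, time 21≤27).
#5: not dominated.
#6: dominated by #1 (benefit score 43≥41, risk 3≤3, cost 76≤285, time 21≤30).
#7: not dominated.
#8: not dominated (best benefit score).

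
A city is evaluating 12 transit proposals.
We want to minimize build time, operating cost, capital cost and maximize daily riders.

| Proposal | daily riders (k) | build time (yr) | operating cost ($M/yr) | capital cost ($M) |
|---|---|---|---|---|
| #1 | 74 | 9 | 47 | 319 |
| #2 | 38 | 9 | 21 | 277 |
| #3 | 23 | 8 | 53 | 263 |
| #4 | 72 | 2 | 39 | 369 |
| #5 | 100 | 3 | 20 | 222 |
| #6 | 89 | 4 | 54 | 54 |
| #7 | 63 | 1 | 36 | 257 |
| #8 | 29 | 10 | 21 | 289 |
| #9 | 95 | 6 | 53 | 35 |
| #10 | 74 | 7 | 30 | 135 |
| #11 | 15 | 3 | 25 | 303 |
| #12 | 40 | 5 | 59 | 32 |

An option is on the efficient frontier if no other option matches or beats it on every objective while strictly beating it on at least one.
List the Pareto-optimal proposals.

#4, #5, #6, #7, #9, #10, #12

#1: dominated by #5 (daily riders 100≥74, build time 3≤9, operating cost 20≤47, capital cost 222≤319).
#2: dominated by #5 (daily riders 100≥38, build time 3≤9, operating cost 20≤21, capital cost 222≤277).
#3: dominated by #5 (daily riders 100≥23, build time 3≤8, operating cost 20≤53, capital cost 222≤263).
#4: not dominated.
#5: not dominated (best daily riders).
#6: not dominated.
#7: not dominated (best build time).
#8: dominated by #2 (daily riders 38≥29, build time 9≤10, operating cost 21≤21, capital cost 277≤289).
#9: not dominated.
#10: not dominated.
#11: dominated by #5 (daily riders 100≥15, build time 3≤3, operating cost 20≤25, capital cost 222≤303).
#12: not dominated (best capital cost).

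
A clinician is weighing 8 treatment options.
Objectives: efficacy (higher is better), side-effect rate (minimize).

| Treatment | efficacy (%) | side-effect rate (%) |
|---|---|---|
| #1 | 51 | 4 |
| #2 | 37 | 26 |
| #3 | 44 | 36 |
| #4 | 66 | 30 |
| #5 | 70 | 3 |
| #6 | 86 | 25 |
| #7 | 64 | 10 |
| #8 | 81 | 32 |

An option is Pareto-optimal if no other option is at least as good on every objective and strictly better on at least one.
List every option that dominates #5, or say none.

none

#1: worse on efficacy (51 vs 70).
#2: worse on efficacy (37 vs 70).
#3: worse on efficacy (44 vs 70).
#4: worse on efficacy (66 vs 70).
#6: worse on side-effect rate (25 vs 3).
#7: worse on efficacy (64 vs 70).
#8: worse on side-effect rate (32 vs 3).
No option dominates #5.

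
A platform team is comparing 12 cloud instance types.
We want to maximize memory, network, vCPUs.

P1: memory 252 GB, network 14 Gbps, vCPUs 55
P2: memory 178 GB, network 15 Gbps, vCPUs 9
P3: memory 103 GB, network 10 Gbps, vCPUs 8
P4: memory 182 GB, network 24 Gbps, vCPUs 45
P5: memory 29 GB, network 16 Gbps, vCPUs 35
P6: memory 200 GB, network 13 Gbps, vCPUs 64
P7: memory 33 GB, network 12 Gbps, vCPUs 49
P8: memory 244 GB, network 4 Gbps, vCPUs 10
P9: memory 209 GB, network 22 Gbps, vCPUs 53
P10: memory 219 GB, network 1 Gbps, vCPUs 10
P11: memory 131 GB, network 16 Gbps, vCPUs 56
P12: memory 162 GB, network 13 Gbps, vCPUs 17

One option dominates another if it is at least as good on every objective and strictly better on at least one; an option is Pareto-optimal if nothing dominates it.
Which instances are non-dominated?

P1, P4, P6, P9, P11

P1: not dominated (best memory).
P2: dominated by P4 (memory 182≥178, network 24≥15, vCPUs 45≥9).
P3: dominated by P1 (memory 252≥103, network 14≥10, vCPUs 55≥8).
P4: not dominated (best network).
P5: dominated by P4 (memory 182≥29, network 24≥16, vCPUs 45≥35).
P6: not dominated (best vCPUs).
P7: dominated by P1 (memory 252≥33, network 14≥12, vCPUs 55≥49).
P8: dominated by P1 (memory 252≥244, network 14≥4, vCPUs 55≥10).
P9: not dominated.
P10: dominated by P1 (memory 252≥219, network 14≥1, vCPUs 55≥10).
P11: not dominated.
P12: dominated by P1 (memory 252≥162, network 14≥13, vCPUs 55≥17).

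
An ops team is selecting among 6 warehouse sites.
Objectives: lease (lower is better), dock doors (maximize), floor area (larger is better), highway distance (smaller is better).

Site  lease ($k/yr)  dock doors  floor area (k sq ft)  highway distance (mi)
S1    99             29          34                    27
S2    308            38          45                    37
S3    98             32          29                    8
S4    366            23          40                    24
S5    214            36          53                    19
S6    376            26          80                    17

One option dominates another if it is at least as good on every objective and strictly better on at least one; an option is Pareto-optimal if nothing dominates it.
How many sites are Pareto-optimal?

5

S1: not dominated.
S2: not dominated (best dock doors).
S3: not dominated (best lease).
S4: dominated by S5 (lease 214≤366, dock doors 36≥23, floor area 53≥40, highway distance 19≤24).
S5: not dominated.
S6: not dominated (best floor area).
Pareto-optimal: S1, S2, S3, S5, S6 → 5.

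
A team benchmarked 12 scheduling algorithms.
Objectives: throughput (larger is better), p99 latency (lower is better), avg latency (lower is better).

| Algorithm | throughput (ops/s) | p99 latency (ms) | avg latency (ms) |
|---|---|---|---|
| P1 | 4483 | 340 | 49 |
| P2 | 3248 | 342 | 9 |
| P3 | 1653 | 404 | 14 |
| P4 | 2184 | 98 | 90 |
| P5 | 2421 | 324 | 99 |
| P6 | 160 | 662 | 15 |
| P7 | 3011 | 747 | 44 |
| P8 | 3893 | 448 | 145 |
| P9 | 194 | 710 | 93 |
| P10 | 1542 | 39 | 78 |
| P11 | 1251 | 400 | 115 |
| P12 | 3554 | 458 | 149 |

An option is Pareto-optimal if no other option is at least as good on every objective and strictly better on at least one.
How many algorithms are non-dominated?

5

P1: not dominated (best throughput).
P2: not dominated (best avg latency).
P3: dominated by P2 (throughput 3248≥1653, p99 latency 342≤404, avg latency 9≤14).
P4: not dominated.
P5: not dominated.
P6: dominated by P2 (throughput 3248≥160, p99 latency 342≤662, avg latency 9≤15).
P7: dominated by P2 (throughput 3248≥3011, p99 latency 342≤747, avg latency 9≤44).
P8: dominated by P1 (throughput 4483≥3893, p99 latency 340≤448, avg latency 49≤145).
P9: dominated by P1 (throughput 4483≥194, p99 latency 340≤710, avg latency 49≤93).
P10: not dominated (best p99 latency).
P11: dominated by P1 (throughput 4483≥1251, p99 latency 340≤400, avg latency 49≤115).
P12: dominated by P1 (throughput 4483≥3554, p99 latency 340≤458, avg latency 49≤149).
Pareto-optimal: P1, P2, P4, P5, P10 → 5.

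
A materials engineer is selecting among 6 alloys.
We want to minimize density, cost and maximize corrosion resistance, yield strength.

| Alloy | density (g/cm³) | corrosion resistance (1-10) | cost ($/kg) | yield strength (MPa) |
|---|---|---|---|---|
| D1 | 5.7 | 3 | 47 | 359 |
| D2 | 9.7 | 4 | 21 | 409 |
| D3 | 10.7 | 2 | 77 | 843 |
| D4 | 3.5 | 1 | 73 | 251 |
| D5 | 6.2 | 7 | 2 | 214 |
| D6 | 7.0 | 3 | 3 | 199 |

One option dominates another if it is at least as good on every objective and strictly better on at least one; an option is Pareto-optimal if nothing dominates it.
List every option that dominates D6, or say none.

D5: density 6.2≤7.0, corrosion resistance 7≥3, cost 2≤3, yield strength 214≥199 — dominates D6.
Others (D1, D2, D3, D4) are each worse than D6 on at least one objective.

D5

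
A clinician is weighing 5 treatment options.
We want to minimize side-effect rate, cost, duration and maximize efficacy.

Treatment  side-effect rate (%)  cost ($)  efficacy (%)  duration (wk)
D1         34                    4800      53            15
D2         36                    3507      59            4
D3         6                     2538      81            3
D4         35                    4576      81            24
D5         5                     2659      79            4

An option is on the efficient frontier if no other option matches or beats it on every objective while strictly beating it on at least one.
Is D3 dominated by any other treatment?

No

D1: worse on side-effect rate (34 vs 6).
D2: worse on side-effect rate (36 vs 6).
D4: worse on side-effect rate (35 vs 6).
D5: worse on cost (2659 vs 2538).
No option is at least as good as D3 on every objective and strictly better on one.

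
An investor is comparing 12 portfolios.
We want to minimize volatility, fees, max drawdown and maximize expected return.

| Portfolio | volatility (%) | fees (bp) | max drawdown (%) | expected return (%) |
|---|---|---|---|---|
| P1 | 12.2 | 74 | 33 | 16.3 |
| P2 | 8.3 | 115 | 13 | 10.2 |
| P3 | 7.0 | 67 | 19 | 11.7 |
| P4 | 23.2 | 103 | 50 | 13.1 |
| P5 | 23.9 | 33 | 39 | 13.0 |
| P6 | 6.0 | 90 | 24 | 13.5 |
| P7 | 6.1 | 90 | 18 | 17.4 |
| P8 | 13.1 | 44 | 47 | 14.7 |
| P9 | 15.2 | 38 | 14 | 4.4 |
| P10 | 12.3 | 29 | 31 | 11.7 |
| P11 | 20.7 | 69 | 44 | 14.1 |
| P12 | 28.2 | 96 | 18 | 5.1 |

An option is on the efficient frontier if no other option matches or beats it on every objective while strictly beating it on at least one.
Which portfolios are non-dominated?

P1, P2, P3, P5, P6, P7, P8, P9, P10, P11

P1: not dominated.
P2: not dominated (best max drawdown).
P3: not dominated.
P4: dominated by P1 (volatility 12.2≤23.2, fees 74≤103, max drawdown 33≤50, expected return 16.3≥13.1).
P5: not dominated.
P6: not dominated (best volatility).
P7: not dominated (best expected return).
P8: not dominated.
P9: not dominated.
P10: not dominated (best fees).
P11: not dominated.
P12: dominated by P7 (volatility 6.1≤28.2, fees 90≤96, max drawdown 18≤18, expected return 17.4≥5.1).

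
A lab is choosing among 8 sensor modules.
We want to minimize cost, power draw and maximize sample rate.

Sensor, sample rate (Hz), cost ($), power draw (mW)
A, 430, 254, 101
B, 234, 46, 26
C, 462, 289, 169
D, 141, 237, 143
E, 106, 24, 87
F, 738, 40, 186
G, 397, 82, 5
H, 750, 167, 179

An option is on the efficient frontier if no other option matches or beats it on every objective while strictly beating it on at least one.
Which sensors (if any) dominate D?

B, G

B: sample rate 234≥141, cost 46≤237, power draw 26≤143 — dominates D.
G: sample rate 397≥141, cost 82≤237, power draw 5≤143 — dominates D.
Others (A, C, E, F, H) are each worse than D on at least one objective.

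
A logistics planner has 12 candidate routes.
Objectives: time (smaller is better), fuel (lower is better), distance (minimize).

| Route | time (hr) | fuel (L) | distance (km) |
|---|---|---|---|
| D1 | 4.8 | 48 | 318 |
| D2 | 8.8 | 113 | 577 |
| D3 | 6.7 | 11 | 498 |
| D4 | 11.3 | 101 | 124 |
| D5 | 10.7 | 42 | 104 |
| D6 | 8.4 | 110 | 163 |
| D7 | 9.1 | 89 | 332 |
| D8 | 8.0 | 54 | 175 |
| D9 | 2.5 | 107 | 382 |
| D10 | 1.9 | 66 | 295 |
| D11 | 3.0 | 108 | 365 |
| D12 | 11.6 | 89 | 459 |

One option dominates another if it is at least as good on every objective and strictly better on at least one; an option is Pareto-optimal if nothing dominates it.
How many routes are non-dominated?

D1: not dominated.
D2: dominated by D1 (time 4.8≤8.8, fuel 48≤113, distance 318≤577).
D3: not dominated (best fuel).
D4: dominated by D5 (time 10.7≤11.3, fuel 42≤101, distance 104≤124).
D5: not dominated (best distance).
D6: not dominated.
D7: dominated by D1 (time 4.8≤9.1, fuel 48≤89, distance 318≤332).
D8: not dominated.
D9: dominated by D10 (time 1.9≤2.5, fuel 66≤107, distance 295≤382).
D10: not dominated (best time).
D11: dominated by D10 (time 1.9≤3.0, fuel 66≤108, distance 295≤365).
D12: dominated by D1 (time 4.8≤11.6, fuel 48≤89, distance 318≤459).
Pareto-optimal: D1, D3, D5, D6, D8, D10 → 6.

6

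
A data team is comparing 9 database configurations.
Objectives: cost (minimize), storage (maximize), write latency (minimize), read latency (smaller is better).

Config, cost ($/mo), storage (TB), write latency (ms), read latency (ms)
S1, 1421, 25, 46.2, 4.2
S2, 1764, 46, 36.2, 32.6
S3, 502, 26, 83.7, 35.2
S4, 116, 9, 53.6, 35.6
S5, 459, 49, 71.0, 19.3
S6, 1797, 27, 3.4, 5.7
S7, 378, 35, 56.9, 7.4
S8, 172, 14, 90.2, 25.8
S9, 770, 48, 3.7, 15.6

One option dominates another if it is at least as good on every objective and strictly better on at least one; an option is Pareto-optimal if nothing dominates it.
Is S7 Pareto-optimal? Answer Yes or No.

S1: worse on cost (1421 vs 378).
S2: worse on cost (1764 vs 378).
S3: worse on cost (502 vs 378).
S4: worse on storage (9 vs 35).
S5: worse on cost (459 vs 378).
S6: worse on cost (1797 vs 378).
S8: worse on storage (14 vs 35).
S9: worse on cost (770 vs 378).
No option is at least as good as S7 on every objective and strictly better on one.

Yes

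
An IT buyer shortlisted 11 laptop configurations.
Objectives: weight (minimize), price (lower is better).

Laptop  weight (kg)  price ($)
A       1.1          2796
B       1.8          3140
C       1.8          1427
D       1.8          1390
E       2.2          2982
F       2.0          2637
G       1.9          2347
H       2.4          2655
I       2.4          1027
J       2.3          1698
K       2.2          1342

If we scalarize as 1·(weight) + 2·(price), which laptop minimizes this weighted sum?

I

A: 1·1.1 + 2·2796 = 5593.1
B: 1·1.8 + 2·3140 = 6281.8
C: 1·1.8 + 2·1427 = 2855.8
D: 1·1.8 + 2·1390 = 2781.8
E: 1·2.2 + 2·2982 = 5966.2
F: 1·2.0 + 2·2637 = 5276.0
G: 1·1.9 + 2·2347 = 4695.9
H: 1·2.4 + 2·2655 = 5312.4
I: 1·2.4 + 2·1027 = 2056.4
J: 1·2.3 + 2·1698 = 3398.3
K: 1·2.2 + 2·1342 = 2686.2
Lowest: I at 2056.4.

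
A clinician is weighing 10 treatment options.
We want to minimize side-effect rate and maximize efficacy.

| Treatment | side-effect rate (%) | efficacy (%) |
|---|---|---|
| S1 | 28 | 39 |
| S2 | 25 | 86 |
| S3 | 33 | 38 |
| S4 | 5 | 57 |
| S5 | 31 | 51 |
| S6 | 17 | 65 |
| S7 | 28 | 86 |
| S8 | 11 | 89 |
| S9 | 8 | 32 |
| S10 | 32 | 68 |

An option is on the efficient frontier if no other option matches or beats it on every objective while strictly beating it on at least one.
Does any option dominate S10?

S2 vs S10: side-effect rate 25≤32, efficacy 86≥68 — S2 is at least as good on every objective and strictly better on at least one, so S2 dominates S10.

Yes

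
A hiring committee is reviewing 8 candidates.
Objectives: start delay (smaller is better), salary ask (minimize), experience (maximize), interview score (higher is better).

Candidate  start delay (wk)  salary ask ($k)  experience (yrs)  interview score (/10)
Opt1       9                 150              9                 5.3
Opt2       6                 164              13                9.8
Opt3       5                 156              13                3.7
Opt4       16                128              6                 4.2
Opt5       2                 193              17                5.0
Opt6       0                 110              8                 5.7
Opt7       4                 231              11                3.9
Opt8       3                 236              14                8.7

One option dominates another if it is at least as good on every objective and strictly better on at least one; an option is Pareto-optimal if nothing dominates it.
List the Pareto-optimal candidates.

Opt1: not dominated.
Opt2: not dominated (best interview score).
Opt3: not dominated.
Opt4: dominated by Opt6 (start delay 0≤16, salary ask 110≤128, experience 8≥6, interview score 5.7≥4.2).
Opt5: not dominated (best experience).
Opt6: not dominated (best start delay).
Opt7: dominated by Opt5 (start delay 2≤4, salary ask 193≤231, experience 17≥11, interview score 5.0≥3.9).
Opt8: not dominated.

Opt1, Opt2, Opt3, Opt5, Opt6, Opt8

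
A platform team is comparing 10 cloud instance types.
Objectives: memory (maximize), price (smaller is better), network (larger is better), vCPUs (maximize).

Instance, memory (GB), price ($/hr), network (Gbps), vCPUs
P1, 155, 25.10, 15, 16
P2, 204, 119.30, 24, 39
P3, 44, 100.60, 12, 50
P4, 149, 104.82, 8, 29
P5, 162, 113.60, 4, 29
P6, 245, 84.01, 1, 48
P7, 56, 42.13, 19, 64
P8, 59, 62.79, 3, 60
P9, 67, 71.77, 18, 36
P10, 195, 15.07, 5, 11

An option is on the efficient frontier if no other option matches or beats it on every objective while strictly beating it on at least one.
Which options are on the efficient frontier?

P1: not dominated.
P2: not dominated (best network).
P3: dominated by P7 (memory 56≥44, price 42.13≤100.60, network 19≥12, vCPUs 64≥50).
P4: not dominated.
P5: not dominated.
P6: not dominated (best memory).
P7: not dominated (best vCPUs).
P8: not dominated.
P9: not dominated.
P10: not dominated (best price).

P1, P2, P4, P5, P6, P7, P8, P9, P10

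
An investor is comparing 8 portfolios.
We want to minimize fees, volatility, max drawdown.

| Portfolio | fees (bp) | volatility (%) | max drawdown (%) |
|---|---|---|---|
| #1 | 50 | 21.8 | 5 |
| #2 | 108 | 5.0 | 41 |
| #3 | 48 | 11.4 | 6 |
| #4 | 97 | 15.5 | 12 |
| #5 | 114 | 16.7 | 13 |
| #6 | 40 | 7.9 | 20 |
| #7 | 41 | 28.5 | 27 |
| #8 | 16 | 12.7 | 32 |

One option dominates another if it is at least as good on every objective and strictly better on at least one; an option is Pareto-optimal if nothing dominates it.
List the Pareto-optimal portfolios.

#1: not dominated (best max drawdown).
#2: not dominated (best volatility).
#3: not dominated.
#4: dominated by #3 (fees 48≤97, volatility 11.4≤15.5, max drawdown 6≤12).
#5: dominated by #3 (fees 48≤114, volatility 11.4≤16.7, max drawdown 6≤13).
#6: not dominated.
#7: dominated by #6 (fees 40≤41, volatility 7.9≤28.5, max drawdown 20≤27).
#8: not dominated (best fees).

#1, #2, #3, #6, #8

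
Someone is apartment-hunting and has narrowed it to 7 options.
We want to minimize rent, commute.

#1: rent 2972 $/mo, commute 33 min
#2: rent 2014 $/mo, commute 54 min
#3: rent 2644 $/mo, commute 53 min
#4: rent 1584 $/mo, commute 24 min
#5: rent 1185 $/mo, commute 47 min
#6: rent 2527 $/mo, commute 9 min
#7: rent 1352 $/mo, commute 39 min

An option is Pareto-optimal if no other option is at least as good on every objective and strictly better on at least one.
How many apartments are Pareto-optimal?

4

#1: dominated by #4 (rent 1584≤2972, commute 24≤33).
#2: dominated by #4 (rent 1584≤2014, commute 24≤54).
#3: dominated by #4 (rent 1584≤2644, commute 24≤53).
#4: not dominated.
#5: not dominated (best rent).
#6: not dominated (best commute).
#7: not dominated.
Pareto-optimal: #4, #5, #6, #7 → 4.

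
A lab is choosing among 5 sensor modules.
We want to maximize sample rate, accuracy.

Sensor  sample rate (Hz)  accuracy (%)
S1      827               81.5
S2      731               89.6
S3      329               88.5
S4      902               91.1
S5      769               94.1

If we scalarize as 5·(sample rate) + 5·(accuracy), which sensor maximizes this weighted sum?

S1: 5·827 + 5·81.5 = 4542.5
S2: 5·731 + 5·89.6 = 4103.0
S3: 5·329 + 5·88.5 = 2087.5
S4: 5·902 + 5·91.1 = 4965.5
S5: 5·769 + 5·94.1 = 4315.5
Highest: S4 at 4965.5.

S4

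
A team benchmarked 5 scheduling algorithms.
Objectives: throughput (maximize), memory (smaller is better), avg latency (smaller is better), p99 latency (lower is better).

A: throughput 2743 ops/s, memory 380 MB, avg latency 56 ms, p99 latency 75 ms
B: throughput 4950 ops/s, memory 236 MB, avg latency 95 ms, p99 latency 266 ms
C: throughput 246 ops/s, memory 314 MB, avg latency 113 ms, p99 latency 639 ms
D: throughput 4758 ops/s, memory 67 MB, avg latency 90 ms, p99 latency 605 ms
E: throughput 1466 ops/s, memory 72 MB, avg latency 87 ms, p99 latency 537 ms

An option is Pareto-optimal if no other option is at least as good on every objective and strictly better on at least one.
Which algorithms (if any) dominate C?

B, D, E

B: throughput 4950≥246, memory 236≤314, avg latency 95≤113, p99 latency 266≤639 — dominates C.
D: throughput 4758≥246, memory 67≤314, avg latency 90≤113, p99 latency 605≤639 — dominates C.
E: throughput 1466≥246, memory 72≤314, avg latency 87≤113, p99 latency 537≤639 — dominates C.
Others (A) are each worse than C on at least one objective.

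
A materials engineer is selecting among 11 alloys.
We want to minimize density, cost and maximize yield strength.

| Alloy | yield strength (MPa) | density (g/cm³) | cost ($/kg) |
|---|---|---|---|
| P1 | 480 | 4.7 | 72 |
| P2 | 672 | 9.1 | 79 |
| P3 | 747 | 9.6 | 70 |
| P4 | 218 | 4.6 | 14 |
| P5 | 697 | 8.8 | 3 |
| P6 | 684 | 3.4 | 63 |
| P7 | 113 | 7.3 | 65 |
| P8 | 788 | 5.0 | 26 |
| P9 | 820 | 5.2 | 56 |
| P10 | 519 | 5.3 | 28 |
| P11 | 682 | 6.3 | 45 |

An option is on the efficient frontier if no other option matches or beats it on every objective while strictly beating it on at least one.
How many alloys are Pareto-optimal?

5

P1: dominated by P6 (yield strength 684≥480, density 3.4≤4.7, cost 63≤72).
P2: dominated by P5 (yield strength 697≥672, density 8.8≤9.1, cost 3≤79).
P3: dominated by P8 (yield strength 788≥747, density 5.0≤9.6, cost 26≤70).
P4: not dominated.
P5: not dominated (best cost).
P6: not dominated (best density).
P7: dominated by P4 (yield strength 218≥113, density 4.6≤7.3, cost 14≤65).
P8: not dominated.
P9: not dominated (best yield strength).
P10: dominated by P8 (yield strength 788≥519, density 5.0≤5.3, cost 26≤28).
P11: dominated by P8 (yield strength 788≥682, density 5.0≤6.3, cost 26≤45).
Pareto-optimal: P4, P5, P6, P8, P9 → 5.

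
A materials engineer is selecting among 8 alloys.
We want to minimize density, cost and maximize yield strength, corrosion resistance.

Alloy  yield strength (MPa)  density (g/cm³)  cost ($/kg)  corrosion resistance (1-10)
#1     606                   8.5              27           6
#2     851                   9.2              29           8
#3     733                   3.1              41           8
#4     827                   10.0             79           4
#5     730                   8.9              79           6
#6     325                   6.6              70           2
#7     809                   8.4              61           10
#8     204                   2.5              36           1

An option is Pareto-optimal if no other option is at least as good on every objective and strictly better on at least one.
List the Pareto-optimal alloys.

#1: not dominated (best cost).
#2: not dominated (best yield strength).
#3: not dominated.
#4: dominated by #2 (yield strength 851≥827, density 9.2≤10.0, cost 29≤79, corrosion resistance 8≥4).
#5: dominated by #3 (yield strength 733≥730, density 3.1≤8.9, cost 41≤79, corrosion resistance 8≥6).
#6: dominated by #3 (yield strength 733≥325, density 3.1≤6.6, cost 41≤70, corrosion resistance 8≥2).
#7: not dominated (best corrosion resistance).
#8: not dominated (best density).

#1, #2, #3, #7, #8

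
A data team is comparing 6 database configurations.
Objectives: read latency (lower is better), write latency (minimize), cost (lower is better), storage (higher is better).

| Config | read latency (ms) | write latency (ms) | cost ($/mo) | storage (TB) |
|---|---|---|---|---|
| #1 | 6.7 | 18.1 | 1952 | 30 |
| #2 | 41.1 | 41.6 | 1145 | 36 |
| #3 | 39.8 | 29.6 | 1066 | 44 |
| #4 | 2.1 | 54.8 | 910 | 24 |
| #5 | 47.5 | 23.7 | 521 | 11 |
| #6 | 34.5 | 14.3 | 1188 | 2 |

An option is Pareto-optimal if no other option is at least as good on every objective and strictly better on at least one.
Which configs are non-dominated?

#1: not dominated.
#2: dominated by #3 (read latency 39.8≤41.1, write latency 29.6≤41.6, cost 1066≤1145, storage 44≥36).
#3: not dominated (best storage).
#4: not dominated (best read latency).
#5: not dominated (best cost).
#6: not dominated (best write latency).

#1, #3, #4, #5, #6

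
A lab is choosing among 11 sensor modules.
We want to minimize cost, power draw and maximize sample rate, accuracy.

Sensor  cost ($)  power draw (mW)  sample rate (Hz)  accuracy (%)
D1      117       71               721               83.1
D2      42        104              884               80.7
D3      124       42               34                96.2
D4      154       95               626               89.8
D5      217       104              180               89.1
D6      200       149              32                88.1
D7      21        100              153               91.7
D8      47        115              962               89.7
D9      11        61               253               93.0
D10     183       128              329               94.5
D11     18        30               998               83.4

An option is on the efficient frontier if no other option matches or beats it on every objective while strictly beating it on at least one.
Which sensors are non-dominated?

D3, D4, D8, D9, D10, D11

D1: dominated by D11 (cost 18≤117, power draw 30≤71, sample rate 998≥721, accuracy 83.4≥83.1).
D2: dominated by D11 (cost 18≤42, power draw 30≤104, sample rate 998≥884, accuracy 83.4≥80.7).
D3: not dominated (best accuracy).
D4: not dominated.
D5: dominated by D4 (cost 154≤217, power draw 95≤104, sample rate 626≥180, accuracy 89.8≥89.1).
D6: dominated by D3 (cost 124≤200, power draw 42≤149, sample rate 34≥32, accuracy 96.2≥88.1).
D7: dominated by D9 (cost 11≤21, power draw 61≤100, sample rate 253≥153, accuracy 93.0≥91.7).
D8: not dominated.
D9: not dominated (best cost).
D10: not dominated.
D11: not dominated (best power draw).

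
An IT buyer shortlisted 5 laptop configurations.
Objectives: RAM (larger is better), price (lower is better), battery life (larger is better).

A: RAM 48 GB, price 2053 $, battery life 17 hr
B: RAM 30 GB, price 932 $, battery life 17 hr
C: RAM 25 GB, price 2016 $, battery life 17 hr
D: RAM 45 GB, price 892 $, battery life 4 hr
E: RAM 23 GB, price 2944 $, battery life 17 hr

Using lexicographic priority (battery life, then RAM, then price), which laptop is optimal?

First maximize battery life: best is 17, kept {A, B, C, E}.
Then maximize RAM: best is 48, kept {A}.

A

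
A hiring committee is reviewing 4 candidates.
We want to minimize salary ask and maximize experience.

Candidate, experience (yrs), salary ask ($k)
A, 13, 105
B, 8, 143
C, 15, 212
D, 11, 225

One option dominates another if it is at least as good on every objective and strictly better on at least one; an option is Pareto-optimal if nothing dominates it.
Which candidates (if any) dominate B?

A

A: experience 13≥8, salary ask 105≤143 — dominates B.
Others (C, D) are each worse than B on at least one objective.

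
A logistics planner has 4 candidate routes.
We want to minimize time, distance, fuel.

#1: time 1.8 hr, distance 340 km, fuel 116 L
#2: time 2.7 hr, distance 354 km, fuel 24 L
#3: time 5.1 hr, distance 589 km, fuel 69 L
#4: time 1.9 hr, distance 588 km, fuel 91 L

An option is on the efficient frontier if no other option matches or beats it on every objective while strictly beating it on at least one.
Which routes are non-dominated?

#1: not dominated (best time).
#2: not dominated (best fuel).
#3: dominated by #2 (time 2.7≤5.1, distance 354≤589, fuel 24≤69).
#4: not dominated.

#1, #2, #4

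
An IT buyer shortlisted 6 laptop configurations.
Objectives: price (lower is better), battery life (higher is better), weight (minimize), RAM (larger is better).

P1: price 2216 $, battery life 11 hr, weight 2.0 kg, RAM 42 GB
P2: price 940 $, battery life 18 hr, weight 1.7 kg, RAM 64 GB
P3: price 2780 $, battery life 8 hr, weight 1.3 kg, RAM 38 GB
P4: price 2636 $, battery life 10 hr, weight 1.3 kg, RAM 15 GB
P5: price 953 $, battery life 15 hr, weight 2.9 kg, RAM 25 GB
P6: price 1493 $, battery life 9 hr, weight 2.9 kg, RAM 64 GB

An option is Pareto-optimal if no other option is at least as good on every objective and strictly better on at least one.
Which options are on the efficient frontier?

P2, P3, P4

P1: dominated by P2 (price 940≤2216, battery life 18≥11, weight 1.7≤2.0, RAM 64≥42).
P2: not dominated (best price).
P3: not dominated.
P4: not dominated.
P5: dominated by P2 (price 940≤953, battery life 18≥15, weight 1.7≤2.9, RAM 64≥25).
P6: dominated by P2 (price 940≤1493, battery life 18≥9, weight 1.7≤2.9, RAM 64≥64).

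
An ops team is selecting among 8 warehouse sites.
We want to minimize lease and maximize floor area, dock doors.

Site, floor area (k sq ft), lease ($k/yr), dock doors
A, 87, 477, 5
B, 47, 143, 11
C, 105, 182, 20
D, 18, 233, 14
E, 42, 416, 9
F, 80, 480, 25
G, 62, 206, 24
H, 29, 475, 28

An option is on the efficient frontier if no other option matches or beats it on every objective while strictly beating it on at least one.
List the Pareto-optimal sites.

A: dominated by C (floor area 105≥87, lease 182≤477, dock doors 20≥5).
B: not dominated (best lease).
C: not dominated (best floor area).
D: dominated by C (floor area 105≥18, lease 182≤233, dock doors 20≥14).
E: dominated by B (floor area 47≥42, lease 143≤416, dock doors 11≥9).
F: not dominated.
G: not dominated.
H: not dominated (best dock doors).

B, C, F, G, H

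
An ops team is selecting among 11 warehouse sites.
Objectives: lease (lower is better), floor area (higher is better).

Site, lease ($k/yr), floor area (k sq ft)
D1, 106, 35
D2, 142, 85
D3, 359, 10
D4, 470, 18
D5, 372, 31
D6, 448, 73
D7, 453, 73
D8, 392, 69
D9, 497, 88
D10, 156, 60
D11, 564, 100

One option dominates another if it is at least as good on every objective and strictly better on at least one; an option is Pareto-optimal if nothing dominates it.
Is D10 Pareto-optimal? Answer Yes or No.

D2 vs D10: lease 142≤156, floor area 85≥60 — D2 is at least as good on every objective and strictly better on at least one, so D2 dominates D10.

No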